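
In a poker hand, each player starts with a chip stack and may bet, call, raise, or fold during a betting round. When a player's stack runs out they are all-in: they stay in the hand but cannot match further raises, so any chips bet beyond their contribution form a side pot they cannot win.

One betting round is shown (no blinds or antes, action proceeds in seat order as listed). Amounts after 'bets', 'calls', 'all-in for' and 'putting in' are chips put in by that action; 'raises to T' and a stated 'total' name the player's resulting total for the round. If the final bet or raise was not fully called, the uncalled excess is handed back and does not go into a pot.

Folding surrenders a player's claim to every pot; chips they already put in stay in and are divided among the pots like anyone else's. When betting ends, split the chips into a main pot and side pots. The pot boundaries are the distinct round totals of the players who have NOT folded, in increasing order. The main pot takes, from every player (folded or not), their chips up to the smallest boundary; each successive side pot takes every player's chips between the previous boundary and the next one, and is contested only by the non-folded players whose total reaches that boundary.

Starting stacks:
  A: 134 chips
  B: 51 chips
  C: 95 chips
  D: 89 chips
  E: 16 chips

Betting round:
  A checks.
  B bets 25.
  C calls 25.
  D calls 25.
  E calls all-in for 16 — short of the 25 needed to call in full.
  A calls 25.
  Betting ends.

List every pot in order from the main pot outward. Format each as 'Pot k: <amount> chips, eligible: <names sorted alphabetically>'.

Pot 1: 80 chips, eligible: A, B, C, D, E
Pot 2: 36 chips, eligible: A, B, C, D

Derivation:
Contributions: A=25, B=25, C=25, D=25, E=16
Pot levels (distinct totals of non-folded players): 16, 25
Layer 1-16: 16 each from A, B, C, D, E = 16*5 = 80 chips; eligible A, B, C, D, E
Layer 17-25: 9 each from A, B, C, D = 9*4 = 36 chips; eligible A, B, C, D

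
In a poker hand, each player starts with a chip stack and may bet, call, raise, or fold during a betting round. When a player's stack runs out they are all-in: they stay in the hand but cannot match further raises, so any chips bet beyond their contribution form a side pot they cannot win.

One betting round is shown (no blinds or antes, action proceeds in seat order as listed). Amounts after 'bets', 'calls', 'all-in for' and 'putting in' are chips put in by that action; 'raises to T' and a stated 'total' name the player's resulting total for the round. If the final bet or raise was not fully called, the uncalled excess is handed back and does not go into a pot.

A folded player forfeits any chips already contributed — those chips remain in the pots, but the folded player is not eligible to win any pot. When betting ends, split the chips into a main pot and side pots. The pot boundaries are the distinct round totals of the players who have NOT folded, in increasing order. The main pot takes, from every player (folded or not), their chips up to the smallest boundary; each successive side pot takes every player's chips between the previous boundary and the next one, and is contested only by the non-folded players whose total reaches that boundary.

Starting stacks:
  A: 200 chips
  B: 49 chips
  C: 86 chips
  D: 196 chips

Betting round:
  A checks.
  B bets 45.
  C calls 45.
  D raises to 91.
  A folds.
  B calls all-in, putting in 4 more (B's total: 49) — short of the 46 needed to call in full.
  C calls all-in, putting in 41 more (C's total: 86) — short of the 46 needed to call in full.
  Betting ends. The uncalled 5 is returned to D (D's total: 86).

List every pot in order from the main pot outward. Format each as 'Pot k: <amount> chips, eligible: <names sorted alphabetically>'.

Pot 1: 147 chips, eligible: B, C, D
Pot 2: 74 chips, eligible: C, D

Derivation:
Contributions (after 5 returned to D): B=49, C=86, D=86
Folded: A
Pot levels (distinct totals of non-folded players): 49, 86
Layer 1-49: 49 each from B, C, D = 49*3 = 147 chips; eligible B, C, D
Layer 50-86: 37 each from C, D = 37*2 = 74 chips; eligible C, D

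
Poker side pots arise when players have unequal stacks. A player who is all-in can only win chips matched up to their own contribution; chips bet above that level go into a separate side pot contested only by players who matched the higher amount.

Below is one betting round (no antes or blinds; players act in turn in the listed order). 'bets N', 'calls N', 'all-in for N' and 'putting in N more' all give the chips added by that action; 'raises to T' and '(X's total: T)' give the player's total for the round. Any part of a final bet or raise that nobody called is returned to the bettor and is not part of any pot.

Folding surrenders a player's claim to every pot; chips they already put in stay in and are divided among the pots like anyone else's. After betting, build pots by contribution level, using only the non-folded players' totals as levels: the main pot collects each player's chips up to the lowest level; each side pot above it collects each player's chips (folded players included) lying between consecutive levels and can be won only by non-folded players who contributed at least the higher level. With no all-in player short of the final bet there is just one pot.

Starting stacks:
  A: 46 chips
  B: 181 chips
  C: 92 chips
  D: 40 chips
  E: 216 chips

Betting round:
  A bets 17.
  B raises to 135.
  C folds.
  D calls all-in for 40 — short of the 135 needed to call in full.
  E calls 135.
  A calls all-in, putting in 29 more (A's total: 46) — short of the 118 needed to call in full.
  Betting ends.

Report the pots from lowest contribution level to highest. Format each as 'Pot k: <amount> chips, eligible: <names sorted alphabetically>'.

Pot 1: 160 chips, eligible: A, B, D, E
Pot 2: 18 chips, eligible: A, B, E
Pot 3: 178 chips, eligible: B, E

Derivation:
Contributions: A=46, B=135, D=40, E=135
Folded: C
Pot levels (distinct totals of non-folded players): 40, 46, 135
Layer 1-40: 40 each from A, B, D, E = 40*4 = 160 chips; eligible A, B, D, E
Layer 41-46: 6 each from A, B, E = 6*3 = 18 chips; eligible A, B, E
Layer 47-135: 89 each from B, E = 89*2 = 178 chips; eligible B, E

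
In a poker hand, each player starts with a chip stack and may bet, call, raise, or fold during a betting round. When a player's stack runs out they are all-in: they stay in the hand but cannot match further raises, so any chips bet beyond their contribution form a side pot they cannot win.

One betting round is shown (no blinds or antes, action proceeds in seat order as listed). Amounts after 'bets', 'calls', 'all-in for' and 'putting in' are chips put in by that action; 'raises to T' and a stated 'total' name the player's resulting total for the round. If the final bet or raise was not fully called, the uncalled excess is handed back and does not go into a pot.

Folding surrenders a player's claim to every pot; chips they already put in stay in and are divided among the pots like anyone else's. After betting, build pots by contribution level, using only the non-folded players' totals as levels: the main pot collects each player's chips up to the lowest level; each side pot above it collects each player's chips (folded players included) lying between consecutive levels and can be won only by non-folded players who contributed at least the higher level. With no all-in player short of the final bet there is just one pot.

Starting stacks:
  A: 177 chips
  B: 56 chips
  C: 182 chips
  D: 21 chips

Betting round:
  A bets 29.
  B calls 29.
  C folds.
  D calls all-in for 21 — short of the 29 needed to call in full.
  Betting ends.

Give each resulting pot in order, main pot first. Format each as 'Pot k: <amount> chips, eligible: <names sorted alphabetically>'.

Pot 1: 63 chips, eligible: A, B, D
Pot 2: 16 chips, eligible: A, B

Derivation:
Contributions: A=29, B=29, D=21
Folded: C
Pot levels (distinct totals of non-folded players): 21, 29
Layer 1-21: 21 each from A, B, D = 21*3 = 63 chips; eligible A, B, D
Layer 22-29: 8 each from A, B = 8*2 = 16 chips; eligible A, B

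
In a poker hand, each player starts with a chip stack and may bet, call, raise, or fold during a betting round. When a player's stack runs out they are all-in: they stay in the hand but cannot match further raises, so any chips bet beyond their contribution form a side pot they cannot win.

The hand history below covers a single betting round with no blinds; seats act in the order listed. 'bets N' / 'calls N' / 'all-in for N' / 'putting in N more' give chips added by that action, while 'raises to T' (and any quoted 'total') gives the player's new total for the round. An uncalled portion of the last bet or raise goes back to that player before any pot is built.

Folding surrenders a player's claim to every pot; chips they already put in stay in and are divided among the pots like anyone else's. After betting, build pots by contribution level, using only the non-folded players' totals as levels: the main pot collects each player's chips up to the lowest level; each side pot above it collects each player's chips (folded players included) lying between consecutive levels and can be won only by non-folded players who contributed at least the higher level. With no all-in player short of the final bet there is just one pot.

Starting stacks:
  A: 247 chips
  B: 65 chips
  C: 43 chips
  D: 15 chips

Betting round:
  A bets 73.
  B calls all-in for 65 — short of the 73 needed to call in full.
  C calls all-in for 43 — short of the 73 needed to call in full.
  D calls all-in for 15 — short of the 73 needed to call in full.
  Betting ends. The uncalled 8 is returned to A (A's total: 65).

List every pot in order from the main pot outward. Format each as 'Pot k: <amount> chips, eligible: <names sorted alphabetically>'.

Contributions (after 8 returned to A): A=65, B=65, C=43, D=15
Pot levels (distinct totals of non-folded players): 15, 43, 65
Layer 1-15: 15 each from A, B, C, D = 15*4 = 60 chips; eligible A, B, C, D
Layer 16-43: 28 each from A, B, C = 28*3 = 84 chips; eligible A, B, C
Layer 44-65: 22 each from A, B = 22*2 = 44 chips; eligible A, B

Pot 1: 60 chips, eligible: A, B, C, D
Pot 2: 84 chips, eligible: A, B, C
Pot 3: 44 chips, eligible: A, B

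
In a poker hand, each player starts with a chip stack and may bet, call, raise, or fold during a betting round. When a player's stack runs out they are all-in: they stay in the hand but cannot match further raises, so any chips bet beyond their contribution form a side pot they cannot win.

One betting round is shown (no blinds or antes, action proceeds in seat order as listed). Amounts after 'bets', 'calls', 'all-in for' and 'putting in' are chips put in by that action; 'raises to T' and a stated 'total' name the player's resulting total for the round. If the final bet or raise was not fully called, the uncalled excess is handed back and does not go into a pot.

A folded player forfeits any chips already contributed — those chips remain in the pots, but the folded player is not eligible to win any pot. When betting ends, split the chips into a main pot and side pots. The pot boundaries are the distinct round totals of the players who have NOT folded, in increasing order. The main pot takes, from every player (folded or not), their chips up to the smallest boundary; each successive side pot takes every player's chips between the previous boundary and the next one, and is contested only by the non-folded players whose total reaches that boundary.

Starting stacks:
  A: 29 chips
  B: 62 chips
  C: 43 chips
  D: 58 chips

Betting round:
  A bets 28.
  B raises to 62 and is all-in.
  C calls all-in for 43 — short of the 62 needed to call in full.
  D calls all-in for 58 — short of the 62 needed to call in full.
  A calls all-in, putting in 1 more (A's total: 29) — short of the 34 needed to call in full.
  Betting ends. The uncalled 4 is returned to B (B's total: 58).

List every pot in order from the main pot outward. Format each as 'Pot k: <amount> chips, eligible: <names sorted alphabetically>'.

Contributions (after 4 returned to B): A=29, B=58, C=43, D=58
Pot levels (distinct totals of non-folded players): 29, 43, 58
Layer 1-29: 29 each from A, B, C, D = 29*4 = 116 chips; eligible A, B, C, D
Layer 30-43: 14 each from B, C, D = 14*3 = 42 chips; eligible B, C, D
Layer 44-58: 15 each from B, D = 15*2 = 30 chips; eligible B, D

Pot 1: 116 chips, eligible: A, B, C, D
Pot 2: 42 chips, eligible: B, C, D
Pot 3: 30 chips, eligible: B, D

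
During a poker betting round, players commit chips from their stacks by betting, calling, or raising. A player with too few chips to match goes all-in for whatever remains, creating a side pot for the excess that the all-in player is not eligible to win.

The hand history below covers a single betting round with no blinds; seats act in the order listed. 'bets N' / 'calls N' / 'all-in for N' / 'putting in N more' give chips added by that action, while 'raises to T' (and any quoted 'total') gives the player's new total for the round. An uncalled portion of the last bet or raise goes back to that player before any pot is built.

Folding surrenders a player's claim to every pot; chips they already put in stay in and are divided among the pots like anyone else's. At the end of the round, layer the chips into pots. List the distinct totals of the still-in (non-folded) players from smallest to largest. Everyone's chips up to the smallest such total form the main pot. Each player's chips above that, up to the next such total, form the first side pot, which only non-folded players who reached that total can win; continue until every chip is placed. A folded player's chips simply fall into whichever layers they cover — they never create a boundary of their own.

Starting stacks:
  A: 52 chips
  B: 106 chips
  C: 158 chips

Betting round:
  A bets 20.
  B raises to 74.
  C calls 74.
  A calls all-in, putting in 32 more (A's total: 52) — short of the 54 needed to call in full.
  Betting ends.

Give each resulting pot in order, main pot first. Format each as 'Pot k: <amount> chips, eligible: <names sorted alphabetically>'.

Pot 1: 156 chips, eligible: A, B, C
Pot 2: 44 chips, eligible: B, C

Derivation:
Contributions: A=52, B=74, C=74
Pot levels (distinct totals of non-folded players): 52, 74
Layer 1-52: 52 each from A, B, C = 52*3 = 156 chips; eligible A, B, C
Layer 53-74: 22 each from B, C = 22*2 = 44 chips; eligible B, C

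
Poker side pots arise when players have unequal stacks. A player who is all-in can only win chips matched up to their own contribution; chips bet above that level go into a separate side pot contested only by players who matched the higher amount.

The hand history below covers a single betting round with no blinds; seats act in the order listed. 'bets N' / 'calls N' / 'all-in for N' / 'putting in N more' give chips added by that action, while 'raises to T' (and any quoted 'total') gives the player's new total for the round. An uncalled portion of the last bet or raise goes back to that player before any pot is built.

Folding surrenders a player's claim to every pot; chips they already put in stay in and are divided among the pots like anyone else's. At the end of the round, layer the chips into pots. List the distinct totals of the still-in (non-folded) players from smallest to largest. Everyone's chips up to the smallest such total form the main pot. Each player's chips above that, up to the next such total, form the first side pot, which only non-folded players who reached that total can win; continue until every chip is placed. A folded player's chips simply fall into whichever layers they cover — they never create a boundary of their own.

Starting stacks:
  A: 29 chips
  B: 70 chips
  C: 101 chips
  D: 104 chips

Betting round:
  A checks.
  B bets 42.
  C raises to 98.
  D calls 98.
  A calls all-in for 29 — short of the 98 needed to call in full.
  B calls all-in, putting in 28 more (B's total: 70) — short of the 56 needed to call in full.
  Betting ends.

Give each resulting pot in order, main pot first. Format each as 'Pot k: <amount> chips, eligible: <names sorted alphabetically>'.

Contributions: A=29, B=70, C=98, D=98
Pot levels (distinct totals of non-folded players): 29, 70, 98
Layer 1-29: 29 each from A, B, C, D = 29*4 = 116 chips; eligible A, B, C, D
Layer 30-70: 41 each from B, C, D = 41*3 = 123 chips; eligible B, C, D
Layer 71-98: 28 each from C, D = 28*2 = 56 chips; eligible C, D

Pot 1: 116 chips, eligible: A, B, C, D
Pot 2: 123 chips, eligible: B, C, D
Pot 3: 56 chips, eligible: C, D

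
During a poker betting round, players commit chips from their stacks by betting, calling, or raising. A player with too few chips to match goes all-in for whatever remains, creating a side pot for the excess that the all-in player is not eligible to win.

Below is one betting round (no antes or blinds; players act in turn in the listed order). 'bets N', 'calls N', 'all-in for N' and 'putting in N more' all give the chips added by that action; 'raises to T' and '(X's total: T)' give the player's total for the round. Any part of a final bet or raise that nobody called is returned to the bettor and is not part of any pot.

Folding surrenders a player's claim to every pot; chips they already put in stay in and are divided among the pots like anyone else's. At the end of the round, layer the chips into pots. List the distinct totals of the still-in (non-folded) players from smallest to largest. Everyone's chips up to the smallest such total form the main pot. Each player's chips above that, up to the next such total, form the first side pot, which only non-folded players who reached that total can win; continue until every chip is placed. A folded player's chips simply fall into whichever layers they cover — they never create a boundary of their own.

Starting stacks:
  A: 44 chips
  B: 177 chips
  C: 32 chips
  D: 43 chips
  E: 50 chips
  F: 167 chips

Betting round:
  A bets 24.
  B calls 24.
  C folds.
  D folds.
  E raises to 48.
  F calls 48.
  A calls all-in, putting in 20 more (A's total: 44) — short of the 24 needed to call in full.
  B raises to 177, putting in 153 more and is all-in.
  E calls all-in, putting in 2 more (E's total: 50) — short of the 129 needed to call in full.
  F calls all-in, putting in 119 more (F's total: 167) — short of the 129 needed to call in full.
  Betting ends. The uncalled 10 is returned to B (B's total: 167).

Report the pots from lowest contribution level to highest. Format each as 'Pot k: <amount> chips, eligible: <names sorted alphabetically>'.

Contributions (after 10 returned to B): A=44, B=167, E=50, F=167
Folded: C, D
Pot levels (distinct totals of non-folded players): 44, 50, 167
Layer 1-44: 44 each from A, B, E, F = 44*4 = 176 chips; eligible A, B, E, F
Layer 45-50: 6 each from B, E, F = 6*3 = 18 chips; eligible B, E, F
Layer 51-167: 117 each from B, F = 117*2 = 234 chips; eligible B, F

Pot 1: 176 chips, eligible: A, B, E, F
Pot 2: 18 chips, eligible: B, E, F
Pot 3: 234 chips, eligible: B, F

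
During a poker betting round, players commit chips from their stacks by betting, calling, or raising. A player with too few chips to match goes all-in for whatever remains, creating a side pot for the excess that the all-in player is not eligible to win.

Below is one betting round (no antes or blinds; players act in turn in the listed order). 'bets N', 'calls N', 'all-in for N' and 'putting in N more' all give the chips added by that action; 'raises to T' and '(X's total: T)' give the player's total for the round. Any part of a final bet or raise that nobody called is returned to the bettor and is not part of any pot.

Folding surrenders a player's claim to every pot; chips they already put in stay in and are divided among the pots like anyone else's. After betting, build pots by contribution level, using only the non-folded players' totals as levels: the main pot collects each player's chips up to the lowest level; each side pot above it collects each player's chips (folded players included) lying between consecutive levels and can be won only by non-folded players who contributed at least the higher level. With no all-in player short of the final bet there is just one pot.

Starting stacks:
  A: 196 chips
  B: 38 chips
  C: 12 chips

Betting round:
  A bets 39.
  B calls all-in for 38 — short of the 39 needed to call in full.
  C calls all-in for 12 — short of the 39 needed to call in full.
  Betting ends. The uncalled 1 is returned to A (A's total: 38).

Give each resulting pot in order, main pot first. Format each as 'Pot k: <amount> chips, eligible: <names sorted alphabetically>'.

Pot 1: 36 chips, eligible: A, B, C
Pot 2: 52 chips, eligible: A, B

Derivation:
Contributions (after 1 returned to A): A=38, B=38, C=12
Pot levels (distinct totals of non-folded players): 12, 38
Layer 1-12: 12 each from A, B, C = 12*3 = 36 chips; eligible A, B, C
Layer 13-38: 26 each from A, B = 26*2 = 52 chips; eligible A, B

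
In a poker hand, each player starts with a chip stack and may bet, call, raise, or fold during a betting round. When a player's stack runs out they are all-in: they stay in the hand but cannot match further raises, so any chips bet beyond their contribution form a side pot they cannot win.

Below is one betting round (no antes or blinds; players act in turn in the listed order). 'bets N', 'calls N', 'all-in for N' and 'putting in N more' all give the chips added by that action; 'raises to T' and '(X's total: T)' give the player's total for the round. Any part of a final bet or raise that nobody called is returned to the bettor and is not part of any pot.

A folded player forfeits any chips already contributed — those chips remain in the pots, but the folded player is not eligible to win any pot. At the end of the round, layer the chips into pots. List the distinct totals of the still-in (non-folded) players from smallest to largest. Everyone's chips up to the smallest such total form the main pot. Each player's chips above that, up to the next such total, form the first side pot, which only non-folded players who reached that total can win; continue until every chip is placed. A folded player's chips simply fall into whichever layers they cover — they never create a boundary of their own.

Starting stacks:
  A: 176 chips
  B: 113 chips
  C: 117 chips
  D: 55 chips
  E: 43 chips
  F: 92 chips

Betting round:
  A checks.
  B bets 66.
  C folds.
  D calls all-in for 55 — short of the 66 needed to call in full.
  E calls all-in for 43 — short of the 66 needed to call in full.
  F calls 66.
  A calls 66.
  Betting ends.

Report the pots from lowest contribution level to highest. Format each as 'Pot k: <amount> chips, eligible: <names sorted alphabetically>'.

Contributions: A=66, B=66, D=55, E=43, F=66
Folded: C
Pot levels (distinct totals of non-folded players): 43, 55, 66
Layer 1-43: 43 each from A, B, D, E, F = 43*5 = 215 chips; eligible A, B, D, E, F
Layer 44-55: 12 each from A, B, D, F = 12*4 = 48 chips; eligible A, B, D, F
Layer 56-66: 11 each from A, B, F = 11*3 = 33 chips; eligible A, B, F

Pot 1: 215 chips, eligible: A, B, D, E, F
Pot 2: 48 chips, eligible: A, B, D, F
Pot 3: 33 chips, eligible: A, B, F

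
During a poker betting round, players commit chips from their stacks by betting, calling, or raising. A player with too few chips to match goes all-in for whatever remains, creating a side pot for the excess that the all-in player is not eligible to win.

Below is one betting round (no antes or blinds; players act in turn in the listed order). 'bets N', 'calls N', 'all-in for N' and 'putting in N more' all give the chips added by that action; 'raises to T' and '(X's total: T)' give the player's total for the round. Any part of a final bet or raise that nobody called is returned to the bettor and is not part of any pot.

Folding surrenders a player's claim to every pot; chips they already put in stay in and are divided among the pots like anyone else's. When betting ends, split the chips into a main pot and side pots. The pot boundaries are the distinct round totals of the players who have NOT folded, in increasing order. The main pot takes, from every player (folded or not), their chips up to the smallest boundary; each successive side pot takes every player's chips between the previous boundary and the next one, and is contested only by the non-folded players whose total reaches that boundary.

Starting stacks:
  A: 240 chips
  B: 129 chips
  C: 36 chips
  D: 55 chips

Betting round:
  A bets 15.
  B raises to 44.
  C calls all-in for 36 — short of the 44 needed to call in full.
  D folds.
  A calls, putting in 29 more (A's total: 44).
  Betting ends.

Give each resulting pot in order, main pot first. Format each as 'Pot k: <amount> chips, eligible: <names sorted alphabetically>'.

Pot 1: 108 chips, eligible: A, B, C
Pot 2: 16 chips, eligible: A, B

Derivation:
Contributions: A=44, B=44, C=36
Folded: D
Pot levels (distinct totals of non-folded players): 36, 44
Layer 1-36: 36 each from A, B, C = 36*3 = 108 chips; eligible A, B, C
Layer 37-44: 8 each from A, B = 8*2 = 16 chips; eligible A, B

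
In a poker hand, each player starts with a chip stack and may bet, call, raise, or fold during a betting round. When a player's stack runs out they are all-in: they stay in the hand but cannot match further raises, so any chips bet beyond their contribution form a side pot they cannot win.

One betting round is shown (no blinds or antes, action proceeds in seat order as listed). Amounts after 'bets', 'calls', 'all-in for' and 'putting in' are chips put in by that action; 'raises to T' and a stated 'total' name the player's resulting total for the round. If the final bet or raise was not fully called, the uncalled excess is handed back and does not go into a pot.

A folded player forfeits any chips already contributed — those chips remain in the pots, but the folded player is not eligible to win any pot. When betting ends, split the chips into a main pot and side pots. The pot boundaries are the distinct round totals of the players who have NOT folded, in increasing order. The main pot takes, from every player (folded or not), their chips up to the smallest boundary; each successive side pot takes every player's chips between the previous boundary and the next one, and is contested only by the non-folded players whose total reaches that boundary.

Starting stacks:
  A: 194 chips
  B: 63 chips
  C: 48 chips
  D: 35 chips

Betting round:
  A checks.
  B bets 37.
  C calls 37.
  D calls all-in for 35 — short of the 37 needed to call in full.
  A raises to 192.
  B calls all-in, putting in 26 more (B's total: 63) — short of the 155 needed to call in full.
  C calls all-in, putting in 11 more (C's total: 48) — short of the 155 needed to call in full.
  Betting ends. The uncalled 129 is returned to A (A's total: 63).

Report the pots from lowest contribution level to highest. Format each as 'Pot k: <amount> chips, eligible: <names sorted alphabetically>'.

Contributions (after 129 returned to A): A=63, B=63, C=48, D=35
Pot levels (distinct totals of non-folded players): 35, 48, 63
Layer 1-35: 35 each from A, B, C, D = 35*4 = 140 chips; eligible A, B, C, D
Layer 36-48: 13 each from A, B, C = 13*3 = 39 chips; eligible A, B, C
Layer 49-63: 15 each from A, B = 15*2 = 30 chips; eligible A, B

Pot 1: 140 chips, eligible: A, B, C, D
Pot 2: 39 chips, eligible: A, B, C
Pot 3: 30 chips, eligible: A, B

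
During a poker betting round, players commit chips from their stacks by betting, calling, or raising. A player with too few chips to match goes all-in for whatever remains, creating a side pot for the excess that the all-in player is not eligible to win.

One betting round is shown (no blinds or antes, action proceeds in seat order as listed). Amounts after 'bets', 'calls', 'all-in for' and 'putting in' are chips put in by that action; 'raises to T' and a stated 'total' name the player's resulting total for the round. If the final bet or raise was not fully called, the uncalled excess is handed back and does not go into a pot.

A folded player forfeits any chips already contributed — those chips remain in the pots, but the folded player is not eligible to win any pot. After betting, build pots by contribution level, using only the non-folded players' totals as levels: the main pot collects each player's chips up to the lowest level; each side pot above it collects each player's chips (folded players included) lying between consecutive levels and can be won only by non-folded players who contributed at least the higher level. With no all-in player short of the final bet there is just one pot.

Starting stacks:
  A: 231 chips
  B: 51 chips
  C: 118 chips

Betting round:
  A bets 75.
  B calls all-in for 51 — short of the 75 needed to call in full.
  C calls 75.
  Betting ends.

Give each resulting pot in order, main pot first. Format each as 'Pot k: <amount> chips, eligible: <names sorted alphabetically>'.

Pot 1: 153 chips, eligible: A, B, C
Pot 2: 48 chips, eligible: A, C

Derivation:
Contributions: A=75, B=51, C=75
Pot levels (distinct totals of non-folded players): 51, 75
Layer 1-51: 51 each from A, B, C = 51*3 = 153 chips; eligible A, B, C
Layer 52-75: 24 each from A, C = 24*2 = 48 chips; eligible A, C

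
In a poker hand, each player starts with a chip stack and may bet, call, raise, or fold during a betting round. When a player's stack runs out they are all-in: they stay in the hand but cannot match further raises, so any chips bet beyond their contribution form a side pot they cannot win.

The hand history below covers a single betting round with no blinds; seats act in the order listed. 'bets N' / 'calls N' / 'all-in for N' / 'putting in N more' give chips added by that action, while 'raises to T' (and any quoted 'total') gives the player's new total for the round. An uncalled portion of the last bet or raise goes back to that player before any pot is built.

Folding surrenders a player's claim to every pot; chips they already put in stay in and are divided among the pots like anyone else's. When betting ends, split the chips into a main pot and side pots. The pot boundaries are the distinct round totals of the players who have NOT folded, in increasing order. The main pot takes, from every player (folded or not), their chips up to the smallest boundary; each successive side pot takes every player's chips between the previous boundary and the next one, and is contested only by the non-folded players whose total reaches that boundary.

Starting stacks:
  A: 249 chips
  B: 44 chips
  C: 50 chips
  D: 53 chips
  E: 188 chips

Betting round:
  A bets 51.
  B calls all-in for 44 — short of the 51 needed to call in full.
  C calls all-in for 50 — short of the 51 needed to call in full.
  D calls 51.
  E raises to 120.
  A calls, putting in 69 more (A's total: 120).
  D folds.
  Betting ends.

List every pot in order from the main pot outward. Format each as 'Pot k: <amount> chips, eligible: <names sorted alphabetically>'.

Contributions: A=120, B=44, C=50, D=51, E=120
Folded: D
Pot levels (distinct totals of non-folded players): 44, 50, 120
Layer 1-44: 44 each from A, B, C, D, E = 44*5 = 220 chips; eligible A, B, C, E
Layer 45-50: 6 each from A, C, D, E = 6*4 = 24 chips; eligible A, C, E
Layer 51-120: A 70 + D 1 + E 70 = 141 chips; eligible A, E

Pot 1: 220 chips, eligible: A, B, C, E
Pot 2: 24 chips, eligible: A, C, E
Pot 3: 141 chips, eligible: A, E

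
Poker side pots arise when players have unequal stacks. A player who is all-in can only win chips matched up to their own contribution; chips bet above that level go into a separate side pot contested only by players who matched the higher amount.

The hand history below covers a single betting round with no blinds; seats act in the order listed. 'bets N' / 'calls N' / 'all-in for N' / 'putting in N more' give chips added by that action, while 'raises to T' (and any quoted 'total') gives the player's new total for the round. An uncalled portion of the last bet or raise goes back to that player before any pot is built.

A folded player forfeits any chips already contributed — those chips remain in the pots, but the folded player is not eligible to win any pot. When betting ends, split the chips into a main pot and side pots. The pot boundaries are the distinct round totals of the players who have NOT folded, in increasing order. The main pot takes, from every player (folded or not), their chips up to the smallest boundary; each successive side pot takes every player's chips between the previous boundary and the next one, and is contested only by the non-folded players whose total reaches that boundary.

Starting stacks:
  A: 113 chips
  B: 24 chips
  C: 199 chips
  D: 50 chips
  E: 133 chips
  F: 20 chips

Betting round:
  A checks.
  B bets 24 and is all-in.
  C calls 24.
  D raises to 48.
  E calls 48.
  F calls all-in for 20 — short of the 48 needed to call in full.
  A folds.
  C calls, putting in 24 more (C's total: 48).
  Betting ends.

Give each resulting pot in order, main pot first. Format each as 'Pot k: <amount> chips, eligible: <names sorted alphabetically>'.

Contributions: B=24, C=48, D=48, E=48, F=20
Folded: A
Pot levels (distinct totals of non-folded players): 20, 24, 48
Layer 1-20: 20 each from B, C, D, E, F = 20*5 = 100 chips; eligible B, C, D, E, F
Layer 21-24: 4 each from B, C, D, E = 4*4 = 16 chips; eligible B, C, D, E
Layer 25-48: 24 each from C, D, E = 24*3 = 72 chips; eligible C, D, E

Pot 1: 100 chips, eligible: B, C, D, E, F
Pot 2: 16 chips, eligible: B, C, D, E
Pot 3: 72 chips, eligible: C, D, E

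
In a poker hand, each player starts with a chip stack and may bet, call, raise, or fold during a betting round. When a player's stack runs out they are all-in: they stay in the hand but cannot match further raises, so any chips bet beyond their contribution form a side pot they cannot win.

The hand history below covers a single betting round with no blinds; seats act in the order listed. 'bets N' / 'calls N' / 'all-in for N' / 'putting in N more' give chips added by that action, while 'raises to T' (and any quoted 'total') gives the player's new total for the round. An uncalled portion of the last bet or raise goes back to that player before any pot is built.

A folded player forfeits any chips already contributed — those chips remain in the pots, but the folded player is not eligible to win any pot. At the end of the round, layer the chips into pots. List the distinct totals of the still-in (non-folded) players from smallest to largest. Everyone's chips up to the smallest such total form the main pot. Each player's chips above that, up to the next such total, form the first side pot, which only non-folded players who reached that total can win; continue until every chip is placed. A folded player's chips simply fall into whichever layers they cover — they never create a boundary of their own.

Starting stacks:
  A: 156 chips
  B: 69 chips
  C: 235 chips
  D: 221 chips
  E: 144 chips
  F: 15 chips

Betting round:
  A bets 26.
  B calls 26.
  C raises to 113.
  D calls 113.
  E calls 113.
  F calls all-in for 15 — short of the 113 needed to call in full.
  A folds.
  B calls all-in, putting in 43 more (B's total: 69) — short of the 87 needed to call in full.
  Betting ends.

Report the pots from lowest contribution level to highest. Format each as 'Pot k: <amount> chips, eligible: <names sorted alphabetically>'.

Pot 1: 90 chips, eligible: B, C, D, E, F
Pot 2: 227 chips, eligible: B, C, D, E
Pot 3: 132 chips, eligible: C, D, E

Derivation:
Contributions: A=26, B=69, C=113, D=113, E=113, F=15
Folded: A
Pot levels (distinct totals of non-folded players): 15, 69, 113
Layer 1-15: 15 each from A, B, C, D, E, F = 15*6 = 90 chips; eligible B, C, D, E, F
Layer 16-69: A 11 + B 54 + C 54 + D 54 + E 54 = 227 chips; eligible B, C, D, E
Layer 70-113: 44 each from C, D, E = 44*3 = 132 chips; eligible C, D, E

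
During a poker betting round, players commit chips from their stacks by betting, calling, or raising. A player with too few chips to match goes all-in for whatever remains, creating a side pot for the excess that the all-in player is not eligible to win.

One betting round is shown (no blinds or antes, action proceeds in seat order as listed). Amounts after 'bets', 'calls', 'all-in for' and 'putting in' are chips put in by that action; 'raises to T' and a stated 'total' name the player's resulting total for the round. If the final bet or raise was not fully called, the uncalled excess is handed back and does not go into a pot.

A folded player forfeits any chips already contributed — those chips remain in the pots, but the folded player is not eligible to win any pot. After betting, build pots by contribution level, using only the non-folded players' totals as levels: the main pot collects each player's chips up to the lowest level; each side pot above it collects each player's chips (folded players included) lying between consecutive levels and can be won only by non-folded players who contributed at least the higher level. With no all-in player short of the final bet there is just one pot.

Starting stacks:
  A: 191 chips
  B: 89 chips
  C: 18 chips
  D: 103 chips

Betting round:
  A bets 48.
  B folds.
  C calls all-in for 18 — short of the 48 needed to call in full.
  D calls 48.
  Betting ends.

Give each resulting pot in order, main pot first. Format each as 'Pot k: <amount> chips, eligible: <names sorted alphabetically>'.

Contributions: A=48, C=18, D=48
Folded: B
Pot levels (distinct totals of non-folded players): 18, 48
Layer 1-18: 18 each from A, C, D = 18*3 = 54 chips; eligible A, C, D
Layer 19-48: 30 each from A, D = 30*2 = 60 chips; eligible A, D

Pot 1: 54 chips, eligible: A, C, D
Pot 2: 60 chips, eligible: A, D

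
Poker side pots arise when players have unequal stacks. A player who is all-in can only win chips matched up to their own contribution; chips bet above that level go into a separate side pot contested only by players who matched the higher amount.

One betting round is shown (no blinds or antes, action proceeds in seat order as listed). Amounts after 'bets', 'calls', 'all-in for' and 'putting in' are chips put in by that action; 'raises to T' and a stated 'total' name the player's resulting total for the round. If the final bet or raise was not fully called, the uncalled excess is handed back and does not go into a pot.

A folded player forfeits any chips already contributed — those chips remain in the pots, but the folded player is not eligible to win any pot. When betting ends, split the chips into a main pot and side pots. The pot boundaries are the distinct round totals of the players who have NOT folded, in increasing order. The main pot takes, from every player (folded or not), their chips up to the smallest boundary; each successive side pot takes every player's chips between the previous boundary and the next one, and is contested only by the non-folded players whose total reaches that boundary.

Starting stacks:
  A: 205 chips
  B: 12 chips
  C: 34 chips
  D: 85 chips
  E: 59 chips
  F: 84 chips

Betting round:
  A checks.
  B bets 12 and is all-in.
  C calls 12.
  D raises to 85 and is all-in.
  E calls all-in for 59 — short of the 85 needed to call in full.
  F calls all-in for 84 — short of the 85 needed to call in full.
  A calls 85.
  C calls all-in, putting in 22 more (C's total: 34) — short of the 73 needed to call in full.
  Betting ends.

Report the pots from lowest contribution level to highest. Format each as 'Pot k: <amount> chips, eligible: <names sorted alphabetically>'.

Pot 1: 72 chips, eligible: A, B, C, D, E, F
Pot 2: 110 chips, eligible: A, C, D, E, F
Pot 3: 100 chips, eligible: A, D, E, F
Pot 4: 75 chips, eligible: A, D, F
Pot 5: 2 chips, eligible: A, D

Derivation:
Contributions: A=85, B=12, C=34, D=85, E=59, F=84
Pot levels (distinct totals of non-folded players): 12, 34, 59, 84, 85
Layer 1-12: 12 each from A, B, C, D, E, F = 12*6 = 72 chips; eligible A, B, C, D, E, F
Layer 13-34: 22 each from A, C, D, E, F = 22*5 = 110 chips; eligible A, C, D, E, F
Layer 35-59: 25 each from A, D, E, F = 25*4 = 100 chips; eligible A, D, E, F
Layer 60-84: 25 each from A, D, F = 25*3 = 75 chips; eligible A, D, F
Layer 85-85: 1 each from A, D = 1*2 = 2 chips; eligible A, D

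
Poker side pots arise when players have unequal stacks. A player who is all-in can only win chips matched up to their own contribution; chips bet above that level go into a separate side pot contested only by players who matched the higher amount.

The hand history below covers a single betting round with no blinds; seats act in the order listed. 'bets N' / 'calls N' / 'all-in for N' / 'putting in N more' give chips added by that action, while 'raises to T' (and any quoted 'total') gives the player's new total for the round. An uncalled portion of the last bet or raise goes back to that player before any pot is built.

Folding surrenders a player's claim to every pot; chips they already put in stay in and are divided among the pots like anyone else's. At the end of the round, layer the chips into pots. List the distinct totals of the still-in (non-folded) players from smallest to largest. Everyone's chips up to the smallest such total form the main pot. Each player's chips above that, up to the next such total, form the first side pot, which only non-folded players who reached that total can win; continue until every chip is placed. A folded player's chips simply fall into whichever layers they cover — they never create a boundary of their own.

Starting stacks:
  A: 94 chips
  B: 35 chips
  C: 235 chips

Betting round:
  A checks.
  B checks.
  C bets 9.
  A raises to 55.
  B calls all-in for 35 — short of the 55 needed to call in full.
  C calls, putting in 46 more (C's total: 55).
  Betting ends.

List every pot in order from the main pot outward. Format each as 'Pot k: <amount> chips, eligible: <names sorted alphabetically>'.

Contributions: A=55, B=35, C=55
Pot levels (distinct totals of non-folded players): 35, 55
Layer 1-35: 35 each from A, B, C = 35*3 = 105 chips; eligible A, B, C
Layer 36-55: 20 each from A, C = 20*2 = 40 chips; eligible A, C

Pot 1: 105 chips, eligible: A, B, C
Pot 2: 40 chips, eligible: A, C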